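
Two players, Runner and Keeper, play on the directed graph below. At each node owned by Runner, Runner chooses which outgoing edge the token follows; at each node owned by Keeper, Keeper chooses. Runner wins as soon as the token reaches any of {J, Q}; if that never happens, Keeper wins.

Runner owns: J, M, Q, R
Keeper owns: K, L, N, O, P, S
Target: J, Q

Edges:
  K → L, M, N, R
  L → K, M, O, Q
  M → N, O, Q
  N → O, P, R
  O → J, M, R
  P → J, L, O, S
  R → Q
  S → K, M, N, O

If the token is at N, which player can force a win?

A0 = {J, Q}
A1: add {M, R} — M (Runner) has M→Q; R (Runner) has R→Q.
A2: add {O} — O (Keeper): all of {J, M, R} already in.
A3 = A2; e.g. K (Keeper) can still go to L. Fixed point.
N never enters the attractor, so Keeper can avoid the target forever.

Keeper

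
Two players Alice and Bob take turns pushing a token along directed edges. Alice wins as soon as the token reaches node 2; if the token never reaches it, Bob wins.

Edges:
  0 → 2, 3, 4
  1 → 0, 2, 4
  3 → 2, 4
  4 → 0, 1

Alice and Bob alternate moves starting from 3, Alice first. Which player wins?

Alice

Track states (vertex, player-to-move).
A0 = {(2,Alice), (2,Bob)}
A1: add {(0,Alice), (1,Alice), (3,Alice)}.
(3,Alice) ∈ A1 ⇒ Alice forces the target.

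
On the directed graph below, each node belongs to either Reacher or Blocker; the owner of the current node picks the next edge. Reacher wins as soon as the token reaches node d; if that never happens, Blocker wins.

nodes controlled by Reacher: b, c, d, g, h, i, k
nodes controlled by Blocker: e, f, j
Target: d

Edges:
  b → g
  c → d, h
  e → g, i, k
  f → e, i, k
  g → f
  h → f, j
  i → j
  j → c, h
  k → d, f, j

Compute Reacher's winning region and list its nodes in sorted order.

A0 = {d}
A1: add {c, k} — c (Reacher) has c→d; k (Reacher) has k→d.
A2 = A1; e.g. b (Reacher) has no edge into A1. Fixed point.
Reacher's winning region = {c, d, k}.

c, d, k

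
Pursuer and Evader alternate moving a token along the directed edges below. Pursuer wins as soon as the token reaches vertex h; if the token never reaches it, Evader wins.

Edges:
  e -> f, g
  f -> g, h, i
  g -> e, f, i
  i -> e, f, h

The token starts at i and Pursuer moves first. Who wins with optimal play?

Track states (vertex, player-to-move).
A0 = {(h,Pursuer), (h,Evader)}
A1: add {(f,Pursuer), (i,Pursuer)}.
(i,Pursuer) ∈ A1 ⇒ Pursuer forces the target.

Pursuer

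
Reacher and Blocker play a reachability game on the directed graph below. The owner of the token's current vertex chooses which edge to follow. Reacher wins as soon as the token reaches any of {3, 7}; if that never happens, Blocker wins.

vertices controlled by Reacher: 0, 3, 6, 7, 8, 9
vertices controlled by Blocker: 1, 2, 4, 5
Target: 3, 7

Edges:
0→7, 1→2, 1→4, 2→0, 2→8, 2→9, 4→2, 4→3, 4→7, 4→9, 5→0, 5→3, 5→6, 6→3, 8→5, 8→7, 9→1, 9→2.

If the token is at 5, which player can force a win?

Reacher

A0 = {3, 7}
A1: add {0, 6, 8} — 0 (Reacher) has 0→7; 6 (Reacher) has 6→3; 8 (Reacher) has 8→7.
A2: add {5} — 5 (Blocker): all of {0, 3, 6} already in.
A3 = A2; e.g. 1 (Blocker) can still go to 2. Fixed point.
5 ∈ A2, so Reacher can force the target.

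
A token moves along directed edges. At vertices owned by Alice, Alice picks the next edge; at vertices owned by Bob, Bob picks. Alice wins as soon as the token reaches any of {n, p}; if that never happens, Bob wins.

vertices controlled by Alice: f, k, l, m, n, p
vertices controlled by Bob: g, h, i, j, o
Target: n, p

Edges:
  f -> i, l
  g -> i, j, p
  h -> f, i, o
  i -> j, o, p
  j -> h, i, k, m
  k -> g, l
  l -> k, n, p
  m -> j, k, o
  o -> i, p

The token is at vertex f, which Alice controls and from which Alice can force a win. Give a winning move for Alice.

l

A0 = {n, p}
A1: add {l} — l (Alice) has l→n.
A2: add {f, k} — f (Alice) has f→l; k (Alice) has k→l.
A3: add {m} — m (Alice) has m→k.
A4 = A3; e.g. g (Bob) can still go to i. Fixed point.
From f, successor l is in the attractor (rank 1); the other successor i is not.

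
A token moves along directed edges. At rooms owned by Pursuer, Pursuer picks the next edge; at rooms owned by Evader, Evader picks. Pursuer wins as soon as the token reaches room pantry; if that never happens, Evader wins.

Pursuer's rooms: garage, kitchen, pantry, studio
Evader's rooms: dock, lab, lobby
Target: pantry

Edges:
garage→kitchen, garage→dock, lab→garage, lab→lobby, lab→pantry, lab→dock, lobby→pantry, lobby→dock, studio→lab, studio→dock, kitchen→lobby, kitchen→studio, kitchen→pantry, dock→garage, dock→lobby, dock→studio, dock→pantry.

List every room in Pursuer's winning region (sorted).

garage, kitchen, pantry

A0 = {pantry}
A1: add {kitchen} — kitchen (Pursuer) has kitchen→pantry.
A2: add {garage} — garage (Pursuer) has garage→kitchen.
A3 = A2; e.g. lab (Evader) can still go to lobby. Fixed point.
Pursuer's winning region = {garage, kitchen, pantry}.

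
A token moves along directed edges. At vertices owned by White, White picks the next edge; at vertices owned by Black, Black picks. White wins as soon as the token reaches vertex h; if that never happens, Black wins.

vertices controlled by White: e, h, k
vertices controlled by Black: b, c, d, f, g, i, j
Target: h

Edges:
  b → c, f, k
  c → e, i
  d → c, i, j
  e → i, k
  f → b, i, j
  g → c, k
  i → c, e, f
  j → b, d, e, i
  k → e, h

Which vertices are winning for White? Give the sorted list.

e, h, k

A0 = {h}
A1: add {k} — k (White) has k→h.
A2: add {e} — e (White) has e→k.
A3 = A2; e.g. b (Black) can still go to c. Fixed point.
White's winning region = {e, h, k}.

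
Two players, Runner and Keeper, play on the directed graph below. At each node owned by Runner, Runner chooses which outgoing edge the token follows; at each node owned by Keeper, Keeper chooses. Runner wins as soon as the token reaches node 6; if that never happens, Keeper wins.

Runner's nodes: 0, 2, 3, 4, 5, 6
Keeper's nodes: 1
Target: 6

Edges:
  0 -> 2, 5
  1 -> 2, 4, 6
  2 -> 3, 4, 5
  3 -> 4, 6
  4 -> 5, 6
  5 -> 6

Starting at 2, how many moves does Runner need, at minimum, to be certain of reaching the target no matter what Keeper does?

2

A0 = {6}
A1: add {3, 4, 5} — 3 (Runner) has 3→6; 4 (Runner) has 4→6; 5 (Runner) has 5→6.
A2: add {0, 2} — 0 (Runner) has 0→5; 2 (Runner) has 2→3.
2 enters the attractor at level 2, so Runner can force the target in 2 moves from there.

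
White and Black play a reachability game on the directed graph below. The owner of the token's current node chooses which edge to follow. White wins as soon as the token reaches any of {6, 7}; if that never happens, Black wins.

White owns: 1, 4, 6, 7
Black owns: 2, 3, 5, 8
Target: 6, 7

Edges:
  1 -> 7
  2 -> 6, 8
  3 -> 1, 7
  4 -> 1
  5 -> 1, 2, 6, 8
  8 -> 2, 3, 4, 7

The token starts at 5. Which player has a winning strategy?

A0 = {6, 7}
A1: add {1} — 1 (White) has 1→7.
A2: add {3, 4} — 3 (Black): all of {1, 7} already in; 4 (White) has 4→1.
A3 = A2; e.g. 2 (Black) can still go to 8. Fixed point.
5 never enters the attractor, so Black can avoid the target forever.

Black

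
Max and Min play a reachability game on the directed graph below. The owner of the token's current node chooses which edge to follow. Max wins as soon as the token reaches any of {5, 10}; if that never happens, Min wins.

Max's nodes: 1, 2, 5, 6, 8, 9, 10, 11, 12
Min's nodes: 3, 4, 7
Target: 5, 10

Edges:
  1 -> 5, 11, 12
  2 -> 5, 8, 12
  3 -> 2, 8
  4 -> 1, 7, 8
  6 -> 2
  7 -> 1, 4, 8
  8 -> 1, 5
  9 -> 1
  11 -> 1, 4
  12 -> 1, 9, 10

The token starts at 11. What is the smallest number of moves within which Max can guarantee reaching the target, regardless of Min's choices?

A0 = {5, 10}
A1: add {1, 2, 8, 12} — 1 (Max) has 1→5; 2 (Max) has 2→5; 8 (Max) has 8→5; 12 (Max) has 12→10.
A2: add {3, 6, 9, 11} — 3 (Min): all of {2, 8} already in; 6 (Max) has 6→2; 9 (Max) has 9→1; 11 (Max) has 11→1.
A3 = A2; e.g. 4 (Min) can still go to 7. Fixed point.
11 enters the attractor at level 2, so Max can force the target in 2 moves from there.

2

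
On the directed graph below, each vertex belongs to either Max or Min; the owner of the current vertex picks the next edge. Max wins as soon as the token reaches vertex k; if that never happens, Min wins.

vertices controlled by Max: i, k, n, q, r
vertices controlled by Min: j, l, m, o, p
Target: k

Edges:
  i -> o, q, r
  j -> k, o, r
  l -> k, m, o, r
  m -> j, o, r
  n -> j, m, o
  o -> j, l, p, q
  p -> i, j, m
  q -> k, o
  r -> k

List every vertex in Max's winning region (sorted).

i, k, q, r

A0 = {k}
A1: add {q, r} — q (Max) has q→k; r (Max) has r→k.
A2: add {i} — i (Max) has i→q.
A3 = A2; e.g. j (Min) can still go to o. Fixed point.
Max's winning region = {i, k, q, r}.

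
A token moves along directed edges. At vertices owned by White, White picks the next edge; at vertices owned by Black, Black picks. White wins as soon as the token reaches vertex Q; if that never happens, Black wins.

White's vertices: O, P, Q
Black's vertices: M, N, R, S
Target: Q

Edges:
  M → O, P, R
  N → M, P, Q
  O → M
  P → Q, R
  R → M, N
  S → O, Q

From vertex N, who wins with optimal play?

Black

A0 = {Q}
A1: add {P} — P (White) has P→Q.
A2 = A1; e.g. M (Black) can still go to O. Fixed point.
N never enters the attractor, so Black can avoid the target forever.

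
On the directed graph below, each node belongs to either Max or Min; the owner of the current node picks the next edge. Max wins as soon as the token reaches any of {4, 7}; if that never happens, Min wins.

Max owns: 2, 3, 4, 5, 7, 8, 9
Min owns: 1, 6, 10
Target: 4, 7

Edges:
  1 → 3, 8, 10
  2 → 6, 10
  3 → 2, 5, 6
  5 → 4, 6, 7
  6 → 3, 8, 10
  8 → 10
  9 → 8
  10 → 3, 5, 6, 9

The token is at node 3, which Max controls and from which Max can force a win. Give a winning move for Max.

A0 = {4, 7}
A1: add {5} — 5 (Max) has 5→4.
A2: add {3} — 3 (Max) has 3→5.
A3 = A2; e.g. 1 (Min) can still go to 8. Fixed point.
From 3, successor 5 is in the attractor (rank 1); the other successors 2, 6 are not.

5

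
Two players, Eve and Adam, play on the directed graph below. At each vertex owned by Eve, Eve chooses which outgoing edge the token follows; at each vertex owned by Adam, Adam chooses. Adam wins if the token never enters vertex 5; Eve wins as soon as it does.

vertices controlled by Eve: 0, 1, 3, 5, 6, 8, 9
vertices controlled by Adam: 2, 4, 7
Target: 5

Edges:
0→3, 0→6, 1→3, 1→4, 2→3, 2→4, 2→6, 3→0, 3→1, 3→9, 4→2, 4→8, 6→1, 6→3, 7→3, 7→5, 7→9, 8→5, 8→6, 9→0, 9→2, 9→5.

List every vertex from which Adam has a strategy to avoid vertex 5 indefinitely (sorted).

A0 = {5}
A1: add {8, 9} — 8 (Eve) has 8→5; 9 (Eve) has 9→5.
A2: add {3} — 3 (Eve) has 3→9.
A3: add {0, 1, 6, 7} — 0 (Eve) has 0→3; 1 (Eve) has 1→3; 6 (Eve) has 6→3; 7 (Adam): all of {3, 5, 9} already in.
A4 = A3; e.g. 2 (Adam) can still go to 4. Fixed point.
Eve's attractor = {0, 1, 3, 5, 6, 7, 8, 9}; Adam avoids the target exactly from the complement.

2, 4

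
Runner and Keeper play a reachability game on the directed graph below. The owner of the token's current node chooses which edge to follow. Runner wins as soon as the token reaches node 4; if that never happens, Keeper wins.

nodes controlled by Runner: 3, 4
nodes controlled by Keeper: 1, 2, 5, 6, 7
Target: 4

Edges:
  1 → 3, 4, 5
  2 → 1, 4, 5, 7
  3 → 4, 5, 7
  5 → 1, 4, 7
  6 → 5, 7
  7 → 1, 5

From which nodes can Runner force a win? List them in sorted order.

3, 4

A0 = {4}
A1: add {3} — 3 (Runner) has 3→4.
A2 = A1; e.g. 1 (Keeper) can still go to 5. Fixed point.
Runner's winning region = {3, 4}.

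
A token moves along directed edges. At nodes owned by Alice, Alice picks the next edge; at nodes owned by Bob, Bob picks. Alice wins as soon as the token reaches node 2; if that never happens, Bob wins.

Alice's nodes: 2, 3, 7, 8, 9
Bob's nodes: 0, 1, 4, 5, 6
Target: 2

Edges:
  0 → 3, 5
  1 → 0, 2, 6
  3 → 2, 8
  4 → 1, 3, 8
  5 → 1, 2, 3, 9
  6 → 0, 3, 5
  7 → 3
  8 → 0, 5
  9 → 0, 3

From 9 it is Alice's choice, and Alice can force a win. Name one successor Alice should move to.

3

A0 = {2}
A1: add {3} — 3 (Alice) has 3→2.
A2: add {7, 9} — 7 (Alice) has 7→3; 9 (Alice) has 9→3.
A3 = A2; e.g. 0 (Bob) can still go to 5. Fixed point.
From 9, successor 3 is in the attractor (rank 1); the other successor 0 is not.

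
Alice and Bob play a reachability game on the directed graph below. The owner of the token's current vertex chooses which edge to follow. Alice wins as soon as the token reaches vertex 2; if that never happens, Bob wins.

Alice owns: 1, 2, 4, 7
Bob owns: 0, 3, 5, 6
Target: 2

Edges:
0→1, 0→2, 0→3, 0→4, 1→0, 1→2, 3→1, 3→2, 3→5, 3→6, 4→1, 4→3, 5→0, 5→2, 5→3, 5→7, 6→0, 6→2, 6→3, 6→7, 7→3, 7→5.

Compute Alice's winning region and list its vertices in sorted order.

1, 2, 4

A0 = {2}
A1: add {1} — 1 (Alice) has 1→2.
A2: add {4} — 4 (Alice) has 4→1.
A3 = A2; e.g. 0 (Bob) can still go to 3. Fixed point.
Alice's winning region = {1, 2, 4}.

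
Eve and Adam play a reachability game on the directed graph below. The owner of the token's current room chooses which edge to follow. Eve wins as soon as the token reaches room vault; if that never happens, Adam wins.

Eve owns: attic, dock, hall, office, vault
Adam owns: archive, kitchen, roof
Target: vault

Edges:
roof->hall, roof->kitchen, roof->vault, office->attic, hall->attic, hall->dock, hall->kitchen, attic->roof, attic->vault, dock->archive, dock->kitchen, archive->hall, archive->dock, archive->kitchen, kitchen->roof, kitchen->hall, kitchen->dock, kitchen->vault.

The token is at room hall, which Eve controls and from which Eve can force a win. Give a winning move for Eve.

A0 = {vault}
A1: add {attic} — attic (Eve) has attic→vault.
A2: add {hall, office} — office (Eve) has office→attic; hall (Eve) has hall→attic.
A3 = A2; e.g. roof (Adam) can still go to kitchen. Fixed point.
From hall, successor attic is in the attractor (rank 1); the other successors dock, kitchen are not.

attic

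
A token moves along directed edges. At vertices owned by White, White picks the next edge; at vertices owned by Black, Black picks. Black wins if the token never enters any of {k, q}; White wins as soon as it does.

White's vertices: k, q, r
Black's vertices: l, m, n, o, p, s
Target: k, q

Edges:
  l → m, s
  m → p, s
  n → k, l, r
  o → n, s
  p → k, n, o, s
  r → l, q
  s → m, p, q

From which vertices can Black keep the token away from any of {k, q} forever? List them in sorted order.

A0 = {k, q}
A1: add {r} — r (White) has r→q.
A2 = A1; e.g. l (Black) can still go to m. Fixed point.
White's attractor = {k, q, r}; Black avoids the target exactly from the complement.

l, m, n, o, p, s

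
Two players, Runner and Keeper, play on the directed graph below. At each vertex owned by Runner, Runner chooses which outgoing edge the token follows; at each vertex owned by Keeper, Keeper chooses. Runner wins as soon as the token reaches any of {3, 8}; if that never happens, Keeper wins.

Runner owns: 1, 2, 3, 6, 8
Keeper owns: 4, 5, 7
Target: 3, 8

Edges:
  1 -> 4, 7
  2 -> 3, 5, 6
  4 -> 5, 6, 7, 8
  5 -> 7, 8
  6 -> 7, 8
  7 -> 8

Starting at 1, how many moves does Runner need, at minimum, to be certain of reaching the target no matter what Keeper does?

2

A0 = {3, 8}
A1: add {2, 6, 7} — 2 (Runner) has 2→3; 6 (Runner) has 6→8; 7 (Keeper): all of {8} already in.
A2: add {1, 5} — 1 (Runner) has 1→7; 5 (Keeper): all of {7, 8} already in.
1 enters the attractor at level 2, so Runner can force the target in 2 moves from there.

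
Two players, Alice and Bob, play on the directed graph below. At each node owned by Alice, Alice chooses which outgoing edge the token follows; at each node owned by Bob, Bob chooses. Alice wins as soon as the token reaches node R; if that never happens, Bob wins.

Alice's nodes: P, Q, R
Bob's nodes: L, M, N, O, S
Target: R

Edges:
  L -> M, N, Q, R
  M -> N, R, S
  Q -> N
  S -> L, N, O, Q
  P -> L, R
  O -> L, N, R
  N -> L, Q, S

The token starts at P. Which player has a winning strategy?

A0 = {R}
A1: add {P} — P (Alice) has P→R.
A2 = A1; e.g. L (Bob) can still go to M. Fixed point.
P ∈ A1, so Alice can force the target.

Alice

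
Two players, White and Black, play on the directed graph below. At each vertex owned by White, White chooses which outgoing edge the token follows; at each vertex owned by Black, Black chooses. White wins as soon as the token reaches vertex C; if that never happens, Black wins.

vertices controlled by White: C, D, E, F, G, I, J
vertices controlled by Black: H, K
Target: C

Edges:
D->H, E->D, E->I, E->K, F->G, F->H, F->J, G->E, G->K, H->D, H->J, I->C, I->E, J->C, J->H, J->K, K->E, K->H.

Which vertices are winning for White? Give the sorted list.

A0 = {C}
A1: add {I, J} — I (White) has I→C; J (White) has J→C.
A2: add {E, F} — E (White) has E→I; F (White) has F→J.
A3: add {G} — G (White) has G→E.
A4 = A3; e.g. D (White) has no edge into A3. Fixed point.
White's winning region = {C, E, F, G, I, J}.

C, E, F, G, I, J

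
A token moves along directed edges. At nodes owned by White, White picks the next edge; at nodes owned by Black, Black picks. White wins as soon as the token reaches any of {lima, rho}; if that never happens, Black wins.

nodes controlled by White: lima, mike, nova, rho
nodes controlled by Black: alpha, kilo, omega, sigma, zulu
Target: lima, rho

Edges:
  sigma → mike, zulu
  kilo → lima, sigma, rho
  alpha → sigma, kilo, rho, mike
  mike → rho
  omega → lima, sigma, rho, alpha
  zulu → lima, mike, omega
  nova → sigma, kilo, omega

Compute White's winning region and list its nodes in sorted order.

lima, mike, rho

A0 = {lima, rho}
A1: add {mike} — mike (White) has mike→rho.
A2 = A1; e.g. sigma (Black) can still go to zulu. Fixed point.
White's winning region = {lima, mike, rho}.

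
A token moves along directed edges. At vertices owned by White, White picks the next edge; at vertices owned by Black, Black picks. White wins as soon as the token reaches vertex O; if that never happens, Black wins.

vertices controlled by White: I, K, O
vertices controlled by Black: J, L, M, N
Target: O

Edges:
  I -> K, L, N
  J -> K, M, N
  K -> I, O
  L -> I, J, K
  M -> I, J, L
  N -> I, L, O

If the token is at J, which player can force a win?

Black

A0 = {O}
A1: add {K} — K (White) has K→O.
A2: add {I} — I (White) has I→K.
A3 = A2; e.g. J (Black) can still go to M. Fixed point.
J never enters the attractor, so Black can avoid the target forever.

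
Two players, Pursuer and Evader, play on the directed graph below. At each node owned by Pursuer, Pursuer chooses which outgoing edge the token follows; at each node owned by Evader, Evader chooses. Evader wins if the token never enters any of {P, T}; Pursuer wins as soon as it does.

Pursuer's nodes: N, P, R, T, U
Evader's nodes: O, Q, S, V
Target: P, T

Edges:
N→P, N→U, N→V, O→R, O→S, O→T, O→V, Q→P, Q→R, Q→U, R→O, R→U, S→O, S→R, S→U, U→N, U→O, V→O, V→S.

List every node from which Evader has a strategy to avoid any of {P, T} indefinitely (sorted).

A0 = {P, T}
A1: add {N} — N (Pursuer) has N→P.
A2: add {U} — U (Pursuer) has U→N.
A3: add {R} — R (Pursuer) has R→U.
A4: add {Q} — Q (Evader): all of {P, R, U} already in.
A5 = A4; e.g. O (Evader) can still go to S. Fixed point.
Pursuer's attractor = {N, P, Q, R, T, U}; Evader avoids the target exactly from the complement.

O, S, V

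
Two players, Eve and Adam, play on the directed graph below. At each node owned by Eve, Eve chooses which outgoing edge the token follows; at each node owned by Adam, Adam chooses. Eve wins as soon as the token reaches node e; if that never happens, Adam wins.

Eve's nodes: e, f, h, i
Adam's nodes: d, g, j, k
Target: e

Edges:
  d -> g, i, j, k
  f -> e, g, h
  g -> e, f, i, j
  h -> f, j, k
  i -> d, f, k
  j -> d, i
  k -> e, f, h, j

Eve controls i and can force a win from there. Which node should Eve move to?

A0 = {e}
A1: add {f} — f (Eve) has f→e.
A2: add {h, i} — h (Eve) has h→f; i (Eve) has i→f.
A3 = A2; e.g. d (Adam) can still go to g. Fixed point.
From i, successor f is in the attractor (rank 1); the other successors d, k are not.

f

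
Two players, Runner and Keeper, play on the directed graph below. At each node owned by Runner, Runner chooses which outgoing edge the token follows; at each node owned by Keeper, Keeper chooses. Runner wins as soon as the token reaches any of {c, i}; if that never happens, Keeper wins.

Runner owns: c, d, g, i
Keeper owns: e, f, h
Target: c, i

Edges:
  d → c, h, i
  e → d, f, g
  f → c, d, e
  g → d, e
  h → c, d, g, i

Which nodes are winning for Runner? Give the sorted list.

A0 = {c, i}
A1: add {d} — d (Runner) has d→c.
A2: add {g} — g (Runner) has g→d.
A3: add {h} — h (Keeper): all of {c, d, g, i} already in.
A4 = A3; e.g. e (Keeper) can still go to f. Fixed point.
Runner's winning region = {c, d, g, h, i}.

c, d, g, h, i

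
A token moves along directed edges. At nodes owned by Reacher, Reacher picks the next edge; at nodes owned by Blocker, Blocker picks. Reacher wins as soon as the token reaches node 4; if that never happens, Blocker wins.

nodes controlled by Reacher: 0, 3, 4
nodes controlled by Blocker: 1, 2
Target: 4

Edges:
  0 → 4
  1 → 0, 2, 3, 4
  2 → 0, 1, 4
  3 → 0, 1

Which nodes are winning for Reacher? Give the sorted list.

0, 3, 4

A0 = {4}
A1: add {0} — 0 (Reacher) has 0→4.
A2: add {3} — 3 (Reacher) has 3→0.
A3 = A2; e.g. 1 (Blocker) can still go to 2. Fixed point.
Reacher's winning region = {0, 3, 4}.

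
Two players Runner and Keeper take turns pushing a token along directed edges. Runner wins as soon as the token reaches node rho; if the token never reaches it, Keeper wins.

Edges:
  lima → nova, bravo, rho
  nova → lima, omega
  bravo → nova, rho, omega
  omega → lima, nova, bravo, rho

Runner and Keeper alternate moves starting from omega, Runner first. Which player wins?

Runner

Track states (vertex, player-to-move).
A0 = {(rho,Runner), (rho,Keeper)}
A1: add {(lima,Runner), (bravo,Runner), (omega,Runner)}.
(omega,Runner) ∈ A1 ⇒ Runner forces the target.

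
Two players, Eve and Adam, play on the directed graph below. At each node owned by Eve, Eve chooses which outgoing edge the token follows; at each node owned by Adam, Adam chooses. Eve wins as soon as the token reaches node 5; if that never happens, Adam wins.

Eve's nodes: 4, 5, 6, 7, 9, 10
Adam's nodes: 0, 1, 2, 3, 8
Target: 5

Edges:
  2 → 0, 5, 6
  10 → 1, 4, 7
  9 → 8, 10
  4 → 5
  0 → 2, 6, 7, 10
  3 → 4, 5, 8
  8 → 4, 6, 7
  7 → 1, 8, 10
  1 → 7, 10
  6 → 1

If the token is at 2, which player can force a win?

A0 = {5}
A1: add {4} — 4 (Eve) has 4→5.
A2: add {10} — 10 (Eve) has 10→4.
A3: add {7, 9} — 7 (Eve) has 7→10; 9 (Eve) has 9→10.
A4: add {1} — 1 (Adam): all of {7, 10} already in.
A5: add {6} — 6 (Eve) has 6→1.
A6: add {8} — 8 (Adam): all of {4, 6, 7} already in.
A7: add {3} — 3 (Adam): all of {4, 5, 8} already in.
A8 = A7; e.g. 0 (Adam) can still go to 2. Fixed point.
2 never enters the attractor, so Adam can avoid the target forever.

Adam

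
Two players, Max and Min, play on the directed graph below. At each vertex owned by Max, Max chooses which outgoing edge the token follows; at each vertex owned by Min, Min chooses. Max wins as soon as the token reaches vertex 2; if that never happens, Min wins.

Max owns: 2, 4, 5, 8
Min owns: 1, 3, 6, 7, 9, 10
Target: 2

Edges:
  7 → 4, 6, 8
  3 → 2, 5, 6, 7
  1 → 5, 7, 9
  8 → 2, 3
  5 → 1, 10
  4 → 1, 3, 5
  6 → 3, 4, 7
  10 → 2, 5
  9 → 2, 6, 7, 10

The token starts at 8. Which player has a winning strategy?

Max

A0 = {2}
A1: add {8} — 8 (Max) has 8→2.
A2 = A1; e.g. 1 (Min) can still go to 5. Fixed point.
8 ∈ A1, so Max can force the target.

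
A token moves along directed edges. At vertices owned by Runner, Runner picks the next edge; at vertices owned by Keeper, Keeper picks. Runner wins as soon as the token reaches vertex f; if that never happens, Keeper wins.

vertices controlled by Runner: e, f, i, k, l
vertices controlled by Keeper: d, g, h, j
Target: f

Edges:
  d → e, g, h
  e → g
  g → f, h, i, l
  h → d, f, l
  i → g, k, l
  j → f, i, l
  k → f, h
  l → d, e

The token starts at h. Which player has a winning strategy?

Keeper

A0 = {f}
A1: add {k} — k (Runner) has k→f.
A2: add {i} — i (Runner) has i→k.
A3 = A2; e.g. d (Keeper) can still go to e. Fixed point.
h never enters the attractor, so Keeper can avoid the target forever.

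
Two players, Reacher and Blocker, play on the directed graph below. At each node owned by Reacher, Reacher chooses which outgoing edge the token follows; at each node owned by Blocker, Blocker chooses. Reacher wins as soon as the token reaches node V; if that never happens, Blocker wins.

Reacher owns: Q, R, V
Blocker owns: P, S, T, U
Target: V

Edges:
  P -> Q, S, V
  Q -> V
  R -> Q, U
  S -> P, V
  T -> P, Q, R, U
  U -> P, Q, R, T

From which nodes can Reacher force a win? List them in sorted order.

A0 = {V}
A1: add {Q} — Q (Reacher) has Q→V.
A2: add {R} — R (Reacher) has R→Q.
A3 = A2; e.g. P (Blocker) can still go to S. Fixed point.
Reacher's winning region = {Q, R, V}.

Q, R, V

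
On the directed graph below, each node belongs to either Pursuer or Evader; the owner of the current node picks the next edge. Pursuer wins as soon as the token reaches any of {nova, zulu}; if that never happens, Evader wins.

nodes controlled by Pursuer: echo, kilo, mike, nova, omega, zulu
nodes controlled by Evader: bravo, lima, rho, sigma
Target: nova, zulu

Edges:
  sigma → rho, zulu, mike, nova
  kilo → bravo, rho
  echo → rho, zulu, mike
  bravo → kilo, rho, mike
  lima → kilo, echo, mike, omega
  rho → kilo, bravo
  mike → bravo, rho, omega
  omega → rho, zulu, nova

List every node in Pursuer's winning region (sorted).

A0 = {nova, zulu}
A1: add {echo, omega} — echo (Pursuer) has echo→zulu; omega (Pursuer) has omega→zulu.
A2: add {mike} — mike (Pursuer) has mike→omega.
A3 = A2; e.g. sigma (Evader) can still go to rho. Fixed point.
Pursuer's winning region = {echo, mike, nova, omega, zulu}.

echo, mike, nova, omega, zulu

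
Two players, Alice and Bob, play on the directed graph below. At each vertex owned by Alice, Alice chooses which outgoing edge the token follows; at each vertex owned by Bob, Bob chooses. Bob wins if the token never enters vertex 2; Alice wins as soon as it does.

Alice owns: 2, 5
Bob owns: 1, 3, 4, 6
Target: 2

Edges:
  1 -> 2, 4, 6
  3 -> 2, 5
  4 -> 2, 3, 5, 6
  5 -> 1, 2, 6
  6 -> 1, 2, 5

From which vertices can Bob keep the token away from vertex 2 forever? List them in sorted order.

1, 4, 6

A0 = {2}
A1: add {5} — 5 (Alice) has 5→2.
A2: add {3} — 3 (Bob): all of {2, 5} already in.
A3 = A2; e.g. 1 (Bob) can still go to 4. Fixed point.
Alice's attractor = {2, 3, 5}; Bob avoids the target exactly from the complement.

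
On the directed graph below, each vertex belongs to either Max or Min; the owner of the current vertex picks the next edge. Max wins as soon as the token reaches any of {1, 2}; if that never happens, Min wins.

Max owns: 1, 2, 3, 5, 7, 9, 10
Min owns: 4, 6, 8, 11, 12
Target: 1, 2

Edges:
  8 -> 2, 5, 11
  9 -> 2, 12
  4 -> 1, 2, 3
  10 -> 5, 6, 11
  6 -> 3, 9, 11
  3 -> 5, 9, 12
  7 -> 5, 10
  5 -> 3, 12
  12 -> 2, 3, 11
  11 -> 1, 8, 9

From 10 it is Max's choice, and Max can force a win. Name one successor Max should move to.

5

A0 = {1, 2}
A1: add {9} — 9 (Max) has 9→2.
A2: add {3} — 3 (Max) has 3→9.
A3: add {4, 5} — 4 (Min): all of {1, 2, 3} already in; 5 (Max) has 5→3.
A4: add {7, 10} — 7 (Max) has 7→5; 10 (Max) has 10→5.
A5 = A4; e.g. 6 (Min) can still go to 11. Fixed point.
From 10, successor 5 is in the attractor (rank 3); the other successors 6, 11 are not.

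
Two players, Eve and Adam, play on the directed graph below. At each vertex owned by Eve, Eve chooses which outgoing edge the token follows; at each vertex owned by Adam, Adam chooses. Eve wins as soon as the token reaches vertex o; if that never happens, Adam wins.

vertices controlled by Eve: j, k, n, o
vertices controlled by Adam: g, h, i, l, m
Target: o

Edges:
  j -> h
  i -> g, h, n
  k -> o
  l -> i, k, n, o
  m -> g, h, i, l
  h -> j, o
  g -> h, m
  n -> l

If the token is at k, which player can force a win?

Eve

A0 = {o}
A1: add {k} — k (Eve) has k→o.
A2 = A1; e.g. g (Adam) can still go to h. Fixed point.
k ∈ A1, so Eve can force the target.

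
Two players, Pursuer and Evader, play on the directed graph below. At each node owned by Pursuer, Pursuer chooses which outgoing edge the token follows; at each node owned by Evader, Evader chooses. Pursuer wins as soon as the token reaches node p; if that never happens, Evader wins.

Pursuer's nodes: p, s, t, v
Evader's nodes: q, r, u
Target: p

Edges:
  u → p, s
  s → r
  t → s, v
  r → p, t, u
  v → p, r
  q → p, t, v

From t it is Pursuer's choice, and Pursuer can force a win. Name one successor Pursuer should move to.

A0 = {p}
A1: add {v} — v (Pursuer) has v→p.
A2: add {t} — t (Pursuer) has t→v.
A3: add {q} — q (Evader): all of {p, t, v} already in.
A4 = A3; e.g. r (Evader) can still go to u. Fixed point.
From t, successor v is in the attractor (rank 1); the other successor s is not.

v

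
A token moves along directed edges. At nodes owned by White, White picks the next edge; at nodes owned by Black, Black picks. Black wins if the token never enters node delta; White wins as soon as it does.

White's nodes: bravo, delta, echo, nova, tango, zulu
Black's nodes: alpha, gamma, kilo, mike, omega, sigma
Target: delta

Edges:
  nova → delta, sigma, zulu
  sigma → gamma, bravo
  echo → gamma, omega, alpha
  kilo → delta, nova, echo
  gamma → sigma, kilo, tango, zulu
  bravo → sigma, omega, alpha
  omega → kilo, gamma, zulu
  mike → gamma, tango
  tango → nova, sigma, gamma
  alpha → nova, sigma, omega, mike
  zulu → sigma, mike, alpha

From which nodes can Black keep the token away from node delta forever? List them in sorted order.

A0 = {delta}
A1: add {nova} — nova (White) has nova→delta.
A2: add {tango} — tango (White) has tango→nova.
A3 = A2; e.g. sigma (Black) can still go to gamma. Fixed point.
White's attractor = {delta, nova, tango}; Black avoids the target exactly from the complement.

alpha, bravo, echo, gamma, kilo, mike, omega, sigma, zulu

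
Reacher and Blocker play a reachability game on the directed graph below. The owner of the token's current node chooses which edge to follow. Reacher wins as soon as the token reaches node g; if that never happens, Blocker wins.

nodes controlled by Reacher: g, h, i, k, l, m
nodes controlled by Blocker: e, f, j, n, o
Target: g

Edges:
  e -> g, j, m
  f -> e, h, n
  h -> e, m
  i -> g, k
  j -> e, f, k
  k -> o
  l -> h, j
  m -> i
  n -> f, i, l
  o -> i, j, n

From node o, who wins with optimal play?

Blocker

A0 = {g}
A1: add {i} — i (Reacher) has i→g.
A2: add {m} — m (Reacher) has m→i.
A3: add {h} — h (Reacher) has h→m.
A4: add {l} — l (Reacher) has l→h.
A5 = A4; e.g. e (Blocker) can still go to j. Fixed point.
o never enters the attractor, so Blocker can avoid the target forever.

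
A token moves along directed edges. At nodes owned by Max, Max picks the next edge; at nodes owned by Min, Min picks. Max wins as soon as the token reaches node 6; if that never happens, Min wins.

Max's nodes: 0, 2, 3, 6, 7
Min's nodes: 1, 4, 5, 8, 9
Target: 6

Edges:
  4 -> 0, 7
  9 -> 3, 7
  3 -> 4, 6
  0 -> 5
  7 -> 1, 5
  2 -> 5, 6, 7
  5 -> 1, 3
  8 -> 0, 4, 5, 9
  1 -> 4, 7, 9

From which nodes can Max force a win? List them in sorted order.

A0 = {6}
A1: add {2, 3} — 2 (Max) has 2→6; 3 (Max) has 3→6.
A2 = A1; e.g. 0 (Max) has no edge into A1. Fixed point.
Max's winning region = {2, 3, 6}.

2, 3, 6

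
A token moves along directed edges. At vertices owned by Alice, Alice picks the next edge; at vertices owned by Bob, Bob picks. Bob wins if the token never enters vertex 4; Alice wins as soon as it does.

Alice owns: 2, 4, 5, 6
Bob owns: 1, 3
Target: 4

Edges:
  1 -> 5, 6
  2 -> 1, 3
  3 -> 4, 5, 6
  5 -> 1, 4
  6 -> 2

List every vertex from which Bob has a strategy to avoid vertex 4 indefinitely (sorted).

A0 = {4}
A1: add {5} — 5 (Alice) has 5→4.
A2 = A1; e.g. 1 (Bob) can still go to 6. Fixed point.
Alice's attractor = {4, 5}; Bob avoids the target exactly from the complement.

1, 2, 3, 6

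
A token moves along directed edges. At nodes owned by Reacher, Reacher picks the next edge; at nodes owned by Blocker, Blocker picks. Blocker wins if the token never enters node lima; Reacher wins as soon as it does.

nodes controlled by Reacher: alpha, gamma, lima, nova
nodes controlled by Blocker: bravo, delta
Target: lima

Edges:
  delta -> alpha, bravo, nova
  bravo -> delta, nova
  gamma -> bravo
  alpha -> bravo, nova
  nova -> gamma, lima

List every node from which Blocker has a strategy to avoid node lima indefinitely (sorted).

bravo, delta, gamma

A0 = {lima}
A1: add {nova} — nova (Reacher) has nova→lima.
A2: add {alpha} — alpha (Reacher) has alpha→nova.
A3 = A2; e.g. gamma (Reacher) has no edge into A2. Fixed point.
Reacher's attractor = {alpha, lima, nova}; Blocker avoids the target exactly from the complement.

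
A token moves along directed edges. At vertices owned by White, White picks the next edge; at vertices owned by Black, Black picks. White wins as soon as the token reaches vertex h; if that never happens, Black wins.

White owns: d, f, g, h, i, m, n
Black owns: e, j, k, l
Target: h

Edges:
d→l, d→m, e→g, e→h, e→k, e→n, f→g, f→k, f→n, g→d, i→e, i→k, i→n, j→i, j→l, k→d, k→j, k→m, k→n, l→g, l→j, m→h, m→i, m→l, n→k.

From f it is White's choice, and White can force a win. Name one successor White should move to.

A0 = {h}
A1: add {m} — m (White) has m→h.
A2: add {d} — d (White) has d→m.
A3: add {g} — g (White) has g→d.
A4: add {f} — f (White) has f→g.
A5 = A4; e.g. e (Black) can still go to k. Fixed point.
From f, successor g is in the attractor (rank 3); the other successors k, n are not.

g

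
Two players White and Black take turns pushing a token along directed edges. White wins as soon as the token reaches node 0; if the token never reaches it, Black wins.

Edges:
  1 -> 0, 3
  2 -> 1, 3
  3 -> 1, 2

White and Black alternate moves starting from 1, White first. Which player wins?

Track states (vertex, player-to-move).
A0 = {(0,White), (0,Black)}
A1: add {(1,White)}.
(1,White) ∈ A1 ⇒ White forces the target.

White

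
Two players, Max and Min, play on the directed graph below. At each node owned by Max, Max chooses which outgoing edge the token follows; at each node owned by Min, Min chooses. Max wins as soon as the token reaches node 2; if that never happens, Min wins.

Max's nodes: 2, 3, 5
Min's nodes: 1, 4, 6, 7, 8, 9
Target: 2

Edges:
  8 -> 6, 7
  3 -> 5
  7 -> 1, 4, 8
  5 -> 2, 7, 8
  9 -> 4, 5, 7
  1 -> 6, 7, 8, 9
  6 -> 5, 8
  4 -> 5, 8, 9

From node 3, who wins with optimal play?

Max

A0 = {2}
A1: add {5} — 5 (Max) has 5→2.
A2: add {3} — 3 (Max) has 3→5.
A3 = A2; e.g. 1 (Min) can still go to 6. Fixed point.
3 ∈ A2, so Max can force the target.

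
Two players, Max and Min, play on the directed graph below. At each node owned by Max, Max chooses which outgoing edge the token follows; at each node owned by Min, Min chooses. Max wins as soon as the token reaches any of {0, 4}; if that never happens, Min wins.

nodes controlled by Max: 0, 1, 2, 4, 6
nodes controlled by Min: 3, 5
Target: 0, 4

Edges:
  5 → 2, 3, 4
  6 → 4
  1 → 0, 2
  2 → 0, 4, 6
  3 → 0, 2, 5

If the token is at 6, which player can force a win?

A0 = {0, 4}
A1: add {1, 2, 6} — 1 (Max) has 1→0; 2 (Max) has 2→0; 6 (Max) has 6→4.
A2 = A1; e.g. 3 (Min) can still go to 5. Fixed point.
6 ∈ A1, so Max can force the target.

Max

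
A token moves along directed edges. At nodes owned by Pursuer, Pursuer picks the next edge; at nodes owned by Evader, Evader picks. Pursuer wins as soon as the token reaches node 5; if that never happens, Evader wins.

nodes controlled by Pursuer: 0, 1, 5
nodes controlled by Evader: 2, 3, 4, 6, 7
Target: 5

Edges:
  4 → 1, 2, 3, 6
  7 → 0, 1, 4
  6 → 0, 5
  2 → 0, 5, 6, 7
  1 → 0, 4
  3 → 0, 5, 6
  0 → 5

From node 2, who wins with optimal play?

A0 = {5}
A1: add {0} — 0 (Pursuer) has 0→5.
A2: add {1, 6} — 1 (Pursuer) has 1→0; 6 (Evader): all of {0, 5} already in.
A3: add {3} — 3 (Evader): all of {0, 5, 6} already in.
A4 = A3; e.g. 2 (Evader) can still go to 7. Fixed point.
2 never enters the attractor, so Evader can avoid the target forever.

Evader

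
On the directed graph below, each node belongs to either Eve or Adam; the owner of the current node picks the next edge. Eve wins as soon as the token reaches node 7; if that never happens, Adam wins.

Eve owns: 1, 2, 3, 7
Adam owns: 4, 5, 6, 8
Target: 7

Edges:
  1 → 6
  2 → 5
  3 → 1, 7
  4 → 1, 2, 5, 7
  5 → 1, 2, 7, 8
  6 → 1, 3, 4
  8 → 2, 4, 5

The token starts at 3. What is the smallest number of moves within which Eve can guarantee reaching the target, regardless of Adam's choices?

1

A0 = {7}
A1: add {3} — 3 (Eve) has 3→7.
A2 = A1; e.g. 1 (Eve) has no edge into A1. Fixed point.
3 enters the attractor at level 1, so Eve can force the target in 1 move from there.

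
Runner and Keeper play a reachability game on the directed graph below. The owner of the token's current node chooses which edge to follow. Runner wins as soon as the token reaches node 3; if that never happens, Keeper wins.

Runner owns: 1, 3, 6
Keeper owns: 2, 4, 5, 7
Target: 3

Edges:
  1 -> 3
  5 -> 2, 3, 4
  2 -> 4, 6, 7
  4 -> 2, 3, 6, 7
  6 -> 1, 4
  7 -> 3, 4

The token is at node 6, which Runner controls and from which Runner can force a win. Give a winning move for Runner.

A0 = {3}
A1: add {1} — 1 (Runner) has 1→3.
A2: add {6} — 6 (Runner) has 6→1.
A3 = A2; e.g. 2 (Keeper) can still go to 4. Fixed point.
From 6, successor 1 is in the attractor (rank 1); the other successor 4 is not.

1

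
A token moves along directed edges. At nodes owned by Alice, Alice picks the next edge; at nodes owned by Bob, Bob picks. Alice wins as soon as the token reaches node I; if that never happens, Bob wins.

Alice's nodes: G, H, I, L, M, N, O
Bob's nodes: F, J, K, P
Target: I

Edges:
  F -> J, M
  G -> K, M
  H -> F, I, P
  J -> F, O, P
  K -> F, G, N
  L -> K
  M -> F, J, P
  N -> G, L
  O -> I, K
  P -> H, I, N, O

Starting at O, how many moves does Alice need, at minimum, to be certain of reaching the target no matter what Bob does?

1

A0 = {I}
A1: add {H, O} — H (Alice) has H→I; O (Alice) has O→I.
A2 = A1; e.g. F (Bob) can still go to J. Fixed point.
O enters the attractor at level 1, so Alice can force the target in 1 move from there.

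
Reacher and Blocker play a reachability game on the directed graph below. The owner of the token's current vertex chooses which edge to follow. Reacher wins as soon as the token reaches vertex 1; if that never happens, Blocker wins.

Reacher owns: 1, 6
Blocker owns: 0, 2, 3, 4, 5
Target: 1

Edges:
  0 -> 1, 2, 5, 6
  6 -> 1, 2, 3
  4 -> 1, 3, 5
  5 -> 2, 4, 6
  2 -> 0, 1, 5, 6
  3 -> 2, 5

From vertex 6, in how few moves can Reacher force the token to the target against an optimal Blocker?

A0 = {1}
A1: add {6} — 6 (Reacher) has 6→1.
A2 = A1; e.g. 0 (Blocker) can still go to 2. Fixed point.
6 enters the attractor at level 1, so Reacher can force the target in 1 move from there.

1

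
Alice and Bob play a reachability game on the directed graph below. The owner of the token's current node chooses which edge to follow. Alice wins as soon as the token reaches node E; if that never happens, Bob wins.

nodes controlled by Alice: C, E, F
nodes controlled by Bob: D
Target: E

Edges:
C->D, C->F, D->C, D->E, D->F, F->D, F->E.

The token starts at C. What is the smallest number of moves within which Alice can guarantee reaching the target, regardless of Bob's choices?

A0 = {E}
A1: add {F} — F (Alice) has F→E.
A2: add {C} — C (Alice) has C→F.
C enters the attractor at level 2, so Alice can force the target in 2 moves from there.

2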